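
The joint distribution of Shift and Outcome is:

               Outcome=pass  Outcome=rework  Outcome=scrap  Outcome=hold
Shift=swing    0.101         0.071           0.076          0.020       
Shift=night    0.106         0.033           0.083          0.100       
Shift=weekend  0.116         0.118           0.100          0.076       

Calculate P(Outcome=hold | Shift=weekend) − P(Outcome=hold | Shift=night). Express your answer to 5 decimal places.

P(Shift=weekend) = 0.116 + 0.118 + 0.100 + 0.076 = 0.410; P(Outcome=hold | Shift=weekend) = 0.076/0.410 = 0.185366.
P(Shift=night) = 0.106 + 0.033 + 0.083 + 0.100 = 0.322; P(Outcome=hold | Shift=night) = 0.100/0.322 = 0.310559.
Difference = -0.12519.

-0.12519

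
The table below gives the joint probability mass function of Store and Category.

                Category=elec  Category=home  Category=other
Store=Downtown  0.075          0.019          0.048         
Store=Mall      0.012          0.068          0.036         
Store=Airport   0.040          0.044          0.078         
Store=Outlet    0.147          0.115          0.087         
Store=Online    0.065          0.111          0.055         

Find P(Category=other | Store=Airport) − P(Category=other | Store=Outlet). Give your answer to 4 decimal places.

0.2322

P(Store=Airport) = 0.040 + 0.044 + 0.078 = 0.162; P(Category=other | Store=Airport) = 0.078/0.162 = 0.48148.
P(Store=Outlet) = 0.147 + 0.115 + 0.087 = 0.349; P(Category=other | Store=Outlet) = 0.087/0.349 = 0.24928.
Difference = 0.2322.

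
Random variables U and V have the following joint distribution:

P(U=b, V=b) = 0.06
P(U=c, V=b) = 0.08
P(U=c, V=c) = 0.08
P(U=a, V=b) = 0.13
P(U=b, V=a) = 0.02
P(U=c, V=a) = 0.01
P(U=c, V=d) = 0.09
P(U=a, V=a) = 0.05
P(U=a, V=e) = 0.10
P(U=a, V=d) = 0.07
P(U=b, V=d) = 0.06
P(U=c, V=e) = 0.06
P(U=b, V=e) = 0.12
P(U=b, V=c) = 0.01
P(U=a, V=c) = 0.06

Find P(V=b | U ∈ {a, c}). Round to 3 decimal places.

0.288

P(U=a) = 0.05 + 0.13 + 0.06 + 0.07 + 0.10 = 0.41.
P(U=c) = 0.01 + 0.08 + 0.08 + 0.09 + 0.06 = 0.32.
P(U ∈ {a, c}) = 0.41 + 0.32 = 0.73; P(V=b, U ∈ {a, c}) = 0.13 + 0.08 = 0.21.
P(V=b | U ∈ {a, c}) = 0.21/0.73 = 0.288.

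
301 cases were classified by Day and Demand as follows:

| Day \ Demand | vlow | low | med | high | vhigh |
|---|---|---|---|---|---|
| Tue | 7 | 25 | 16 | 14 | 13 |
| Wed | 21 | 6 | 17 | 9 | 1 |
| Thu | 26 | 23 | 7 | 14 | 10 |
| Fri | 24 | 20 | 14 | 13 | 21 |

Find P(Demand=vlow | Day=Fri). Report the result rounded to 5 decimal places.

Total with Day=Fri: 24 + 20 + 14 + 13 + 21 = 92.
P(Demand=vlow | Day=Fri) = 24/92 = 0.26087.

0.26087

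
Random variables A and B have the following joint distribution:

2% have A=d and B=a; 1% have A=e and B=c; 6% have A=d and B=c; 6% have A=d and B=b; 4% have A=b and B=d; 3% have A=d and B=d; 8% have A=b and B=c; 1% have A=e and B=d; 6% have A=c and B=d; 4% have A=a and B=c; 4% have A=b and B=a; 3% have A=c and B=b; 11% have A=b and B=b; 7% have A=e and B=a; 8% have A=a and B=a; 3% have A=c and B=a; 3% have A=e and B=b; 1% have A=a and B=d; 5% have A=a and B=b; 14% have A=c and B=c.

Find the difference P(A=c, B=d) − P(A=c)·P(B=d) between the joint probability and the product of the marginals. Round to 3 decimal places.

P(A=c) = 0.03 + 0.03 + 0.14 + 0.06 = 0.26.
P(B=d) = 0.01 + 0.04 + 0.06 + 0.03 + 0.01 = 0.15.
P(A=c, B=d) − P(A=c)P(B=d) = 0.06 − 0.26×0.15 = 0.021.

0.021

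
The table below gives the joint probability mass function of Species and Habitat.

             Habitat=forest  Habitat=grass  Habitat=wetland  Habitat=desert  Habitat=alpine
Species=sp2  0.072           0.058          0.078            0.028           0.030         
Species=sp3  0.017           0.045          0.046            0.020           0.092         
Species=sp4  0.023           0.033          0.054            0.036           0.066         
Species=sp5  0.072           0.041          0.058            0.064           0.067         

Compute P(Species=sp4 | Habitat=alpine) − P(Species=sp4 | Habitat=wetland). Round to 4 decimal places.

P(Habitat=alpine) = 0.030 + 0.092 + 0.066 + 0.067 = 0.255; P(Species=sp4 | Habitat=alpine) = 0.066/0.255 = 0.25882.
P(Habitat=wetland) = 0.078 + 0.046 + 0.054 + 0.058 = 0.236; P(Species=sp4 | Habitat=wetland) = 0.054/0.236 = 0.22881.
Difference = 0.0300.

0.0300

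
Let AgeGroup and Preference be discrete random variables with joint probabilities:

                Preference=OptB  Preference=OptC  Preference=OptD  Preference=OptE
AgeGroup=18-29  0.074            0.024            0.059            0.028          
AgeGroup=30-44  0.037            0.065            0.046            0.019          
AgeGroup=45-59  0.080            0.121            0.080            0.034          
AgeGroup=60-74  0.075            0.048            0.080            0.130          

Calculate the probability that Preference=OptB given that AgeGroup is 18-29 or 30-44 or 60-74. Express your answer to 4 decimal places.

P(AgeGroup=18-29) = 0.074 + 0.024 + 0.059 + 0.028 = 0.185.
P(AgeGroup=30-44) = 0.037 + 0.065 + 0.046 + 0.019 = 0.167.
P(AgeGroup=60-74) = 0.075 + 0.048 + 0.080 + 0.130 = 0.333.
P(AgeGroup ∈ {18-29, 30-44, 60-74}) = 0.185 + 0.167 + 0.333 = 0.685; P(Preference=OptB, AgeGroup ∈ {18-29, 30-44, 60-74}) = 0.074 + 0.037 + 0.075 = 0.186.
P(Preference=OptB | AgeGroup ∈ {18-29, 30-44, 60-74}) = 0.186/0.685 = 0.2715.

0.2715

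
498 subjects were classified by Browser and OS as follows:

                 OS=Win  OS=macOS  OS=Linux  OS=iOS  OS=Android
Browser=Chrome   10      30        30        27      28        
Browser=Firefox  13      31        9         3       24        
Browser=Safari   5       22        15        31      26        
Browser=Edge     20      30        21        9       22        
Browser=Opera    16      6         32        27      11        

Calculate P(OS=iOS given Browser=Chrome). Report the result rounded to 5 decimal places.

Total with Browser=Chrome: 10 + 30 + 30 + 27 + 28 = 125.
P(OS=iOS | Browser=Chrome) = 27/125 = 0.21600.

0.21600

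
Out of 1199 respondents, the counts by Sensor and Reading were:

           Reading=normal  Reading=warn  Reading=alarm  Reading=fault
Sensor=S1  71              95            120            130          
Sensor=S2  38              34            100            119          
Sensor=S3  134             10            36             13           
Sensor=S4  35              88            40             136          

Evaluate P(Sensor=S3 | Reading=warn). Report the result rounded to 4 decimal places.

0.0441

Total with Reading=warn: 95 + 34 + 10 + 88 = 227.
P(Sensor=S3 | Reading=warn) = 10/227 = 0.0441.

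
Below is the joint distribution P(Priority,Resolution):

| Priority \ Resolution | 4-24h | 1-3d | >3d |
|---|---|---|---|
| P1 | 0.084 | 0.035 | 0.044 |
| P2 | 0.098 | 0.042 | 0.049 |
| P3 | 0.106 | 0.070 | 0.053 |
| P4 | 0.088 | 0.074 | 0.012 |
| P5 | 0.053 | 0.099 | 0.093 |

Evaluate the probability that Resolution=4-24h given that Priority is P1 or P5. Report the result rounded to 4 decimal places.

P(Priority=P1) = 0.084 + 0.035 + 0.044 = 0.163.
P(Priority=P5) = 0.053 + 0.099 + 0.093 = 0.245.
P(Priority ∈ {P1, P5}) = 0.163 + 0.245 = 0.408; P(Resolution=4-24h, Priority ∈ {P1, P5}) = 0.084 + 0.053 = 0.137.
P(Resolution=4-24h | Priority ∈ {P1, P5}) = 0.137/0.408 = 0.3358.

0.3358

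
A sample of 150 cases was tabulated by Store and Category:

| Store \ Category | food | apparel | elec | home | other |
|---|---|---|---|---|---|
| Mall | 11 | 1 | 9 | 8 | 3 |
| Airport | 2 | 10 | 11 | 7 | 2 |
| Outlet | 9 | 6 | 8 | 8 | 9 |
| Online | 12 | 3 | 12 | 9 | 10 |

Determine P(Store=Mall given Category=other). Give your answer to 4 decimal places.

0.1250

Total with Category=other: 3 + 2 + 9 + 10 = 24.
P(Store=Mall | Category=other) = 3/24 = 0.1250.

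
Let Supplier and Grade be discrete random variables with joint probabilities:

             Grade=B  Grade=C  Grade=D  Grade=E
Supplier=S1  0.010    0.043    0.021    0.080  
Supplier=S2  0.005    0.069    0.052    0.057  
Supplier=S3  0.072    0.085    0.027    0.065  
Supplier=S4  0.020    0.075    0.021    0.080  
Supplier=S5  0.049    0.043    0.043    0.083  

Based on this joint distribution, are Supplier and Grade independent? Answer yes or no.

P(Supplier=S3) = 0.249 and P(Grade=B) = 0.156, so their product is 0.03884, but P(Supplier=S3, Grade=B) = 0.072. Since these differ, Supplier and Grade are not independent.

no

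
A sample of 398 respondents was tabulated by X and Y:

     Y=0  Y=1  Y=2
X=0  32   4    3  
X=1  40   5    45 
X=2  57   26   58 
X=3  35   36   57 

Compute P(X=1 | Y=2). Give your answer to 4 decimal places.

0.2761

Total with Y=2: 3 + 45 + 58 + 57 = 163.
P(X=1 | Y=2) = 45/163 = 0.2761.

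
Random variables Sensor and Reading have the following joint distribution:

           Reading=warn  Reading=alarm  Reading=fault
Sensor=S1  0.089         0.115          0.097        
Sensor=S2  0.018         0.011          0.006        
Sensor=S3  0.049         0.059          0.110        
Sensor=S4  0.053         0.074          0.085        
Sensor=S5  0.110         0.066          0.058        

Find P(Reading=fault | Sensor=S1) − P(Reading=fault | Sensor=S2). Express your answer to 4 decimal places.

0.1508

P(Sensor=S1) = 0.089 + 0.115 + 0.097 = 0.301; P(Reading=fault | Sensor=S1) = 0.097/0.301 = 0.32226.
P(Sensor=S2) = 0.018 + 0.011 + 0.006 = 0.035; P(Reading=fault | Sensor=S2) = 0.006/0.035 = 0.17143.
Difference = 0.1508.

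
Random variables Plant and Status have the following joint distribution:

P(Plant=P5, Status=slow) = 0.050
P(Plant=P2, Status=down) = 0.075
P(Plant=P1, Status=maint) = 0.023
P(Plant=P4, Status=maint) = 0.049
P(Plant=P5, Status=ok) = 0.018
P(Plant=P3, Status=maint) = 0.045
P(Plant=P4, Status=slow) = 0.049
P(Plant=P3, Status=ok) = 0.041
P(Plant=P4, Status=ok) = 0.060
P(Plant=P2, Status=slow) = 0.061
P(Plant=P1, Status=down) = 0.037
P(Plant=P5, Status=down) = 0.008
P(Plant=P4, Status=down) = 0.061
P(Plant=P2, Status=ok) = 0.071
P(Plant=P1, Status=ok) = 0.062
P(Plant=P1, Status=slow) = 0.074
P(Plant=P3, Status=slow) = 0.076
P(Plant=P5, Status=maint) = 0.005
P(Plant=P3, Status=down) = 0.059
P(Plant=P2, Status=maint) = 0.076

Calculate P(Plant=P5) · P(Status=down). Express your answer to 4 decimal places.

P(Plant=P5) = 0.018 + 0.050 + 0.008 + 0.005 = 0.081.
P(Status=down) = 0.037 + 0.075 + 0.059 + 0.061 + 0.008 = 0.240.
Product: 0.081 × 0.240 = 0.0194.

0.0194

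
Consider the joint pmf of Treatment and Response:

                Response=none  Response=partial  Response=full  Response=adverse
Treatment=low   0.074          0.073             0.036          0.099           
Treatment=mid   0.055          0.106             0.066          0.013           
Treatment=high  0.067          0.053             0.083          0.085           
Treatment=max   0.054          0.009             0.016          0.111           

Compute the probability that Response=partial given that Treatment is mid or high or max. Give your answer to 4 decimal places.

0.2340

P(Treatment=mid) = 0.055 + 0.106 + 0.066 + 0.013 = 0.240.
P(Treatment=high) = 0.067 + 0.053 + 0.083 + 0.085 = 0.288.
P(Treatment=max) = 0.054 + 0.009 + 0.016 + 0.111 = 0.190.
P(Treatment ∈ {mid, high, max}) = 0.240 + 0.288 + 0.190 = 0.718; P(Response=partial, Treatment ∈ {mid, high, max}) = 0.106 + 0.053 + 0.009 = 0.168.
P(Response=partial | Treatment ∈ {mid, high, max}) = 0.168/0.718 = 0.2340.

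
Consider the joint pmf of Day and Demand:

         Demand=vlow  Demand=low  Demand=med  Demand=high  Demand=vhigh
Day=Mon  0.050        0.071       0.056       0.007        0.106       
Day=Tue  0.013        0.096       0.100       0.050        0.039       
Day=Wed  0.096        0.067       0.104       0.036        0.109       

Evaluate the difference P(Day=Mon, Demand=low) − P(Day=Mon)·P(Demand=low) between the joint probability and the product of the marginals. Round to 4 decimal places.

P(Day=Mon) = 0.050 + 0.071 + 0.056 + 0.007 + 0.106 = 0.290.
P(Demand=low) = 0.071 + 0.096 + 0.067 = 0.234.
P(Day=Mon, Demand=low) − P(Day=Mon)P(Demand=low) = 0.071 − 0.290×0.234 = 0.0031.

0.0031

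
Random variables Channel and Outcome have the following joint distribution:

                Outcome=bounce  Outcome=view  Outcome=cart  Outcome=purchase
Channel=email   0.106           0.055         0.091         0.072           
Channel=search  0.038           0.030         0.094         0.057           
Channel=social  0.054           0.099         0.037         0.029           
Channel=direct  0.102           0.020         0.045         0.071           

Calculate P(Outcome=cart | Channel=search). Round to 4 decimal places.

P(Channel=search) = 0.038 + 0.030 + 0.094 + 0.057 = 0.219.
P(Outcome=cart | Channel=search) = 0.094/0.219 = 0.4292.

0.4292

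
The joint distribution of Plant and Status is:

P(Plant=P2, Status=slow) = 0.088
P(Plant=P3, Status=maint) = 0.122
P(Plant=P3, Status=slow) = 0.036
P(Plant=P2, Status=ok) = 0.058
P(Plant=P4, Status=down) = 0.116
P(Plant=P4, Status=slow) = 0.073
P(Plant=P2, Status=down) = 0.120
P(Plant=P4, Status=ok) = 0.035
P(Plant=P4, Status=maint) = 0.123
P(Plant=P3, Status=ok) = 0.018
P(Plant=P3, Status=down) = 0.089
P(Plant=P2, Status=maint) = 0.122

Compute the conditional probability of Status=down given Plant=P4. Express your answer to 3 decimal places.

P(Plant=P4) = 0.035 + 0.073 + 0.116 + 0.123 = 0.347.
P(Status=down | Plant=P4) = 0.116/0.347 = 0.334.

0.334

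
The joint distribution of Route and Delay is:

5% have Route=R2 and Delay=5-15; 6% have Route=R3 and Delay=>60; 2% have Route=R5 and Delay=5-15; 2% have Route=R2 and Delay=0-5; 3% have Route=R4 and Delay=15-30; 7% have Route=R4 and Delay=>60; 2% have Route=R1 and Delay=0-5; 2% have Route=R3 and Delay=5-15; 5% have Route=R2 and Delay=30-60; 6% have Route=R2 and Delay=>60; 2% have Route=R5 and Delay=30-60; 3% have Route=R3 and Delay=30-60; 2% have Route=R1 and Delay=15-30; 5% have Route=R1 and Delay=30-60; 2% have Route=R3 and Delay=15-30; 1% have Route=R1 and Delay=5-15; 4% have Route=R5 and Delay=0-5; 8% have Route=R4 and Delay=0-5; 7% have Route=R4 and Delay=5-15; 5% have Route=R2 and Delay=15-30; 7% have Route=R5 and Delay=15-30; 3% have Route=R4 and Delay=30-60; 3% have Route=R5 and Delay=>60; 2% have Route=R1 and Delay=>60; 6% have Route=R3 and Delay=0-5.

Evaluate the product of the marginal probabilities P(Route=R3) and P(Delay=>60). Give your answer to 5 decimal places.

P(Route=R3) = 0.06 + 0.02 + 0.02 + 0.03 + 0.06 = 0.19.
P(Delay=>60) = 0.02 + 0.06 + 0.06 + 0.07 + 0.03 = 0.24.
Product: 0.19 × 0.24 = 0.04560.

0.04560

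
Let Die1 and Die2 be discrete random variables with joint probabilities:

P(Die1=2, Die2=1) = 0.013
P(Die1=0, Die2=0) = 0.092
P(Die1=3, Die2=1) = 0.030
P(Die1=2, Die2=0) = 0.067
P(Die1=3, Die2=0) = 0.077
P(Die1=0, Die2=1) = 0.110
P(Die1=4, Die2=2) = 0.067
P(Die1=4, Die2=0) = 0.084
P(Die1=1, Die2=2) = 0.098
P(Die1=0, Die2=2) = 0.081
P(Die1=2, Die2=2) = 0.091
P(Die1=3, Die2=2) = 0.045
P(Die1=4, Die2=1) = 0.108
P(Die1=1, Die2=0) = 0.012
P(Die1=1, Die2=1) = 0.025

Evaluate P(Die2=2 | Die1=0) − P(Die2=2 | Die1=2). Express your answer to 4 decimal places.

P(Die1=0) = 0.092 + 0.110 + 0.081 = 0.283; P(Die2=2 | Die1=0) = 0.081/0.283 = 0.28622.
P(Die1=2) = 0.067 + 0.013 + 0.091 = 0.171; P(Die2=2 | Die1=2) = 0.091/0.171 = 0.53216.
Difference = -0.2459.

-0.2459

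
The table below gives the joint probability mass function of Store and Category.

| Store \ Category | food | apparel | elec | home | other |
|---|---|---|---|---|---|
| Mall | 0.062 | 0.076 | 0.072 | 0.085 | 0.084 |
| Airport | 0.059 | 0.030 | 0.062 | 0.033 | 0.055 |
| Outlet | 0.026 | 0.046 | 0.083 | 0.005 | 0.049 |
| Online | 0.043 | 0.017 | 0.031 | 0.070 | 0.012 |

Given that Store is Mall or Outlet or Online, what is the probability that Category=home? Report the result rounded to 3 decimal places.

P(Store=Mall) = 0.062 + 0.076 + 0.072 + 0.085 + 0.084 = 0.379.
P(Store=Outlet) = 0.026 + 0.046 + 0.083 + 0.005 + 0.049 = 0.209.
P(Store=Online) = 0.043 + 0.017 + 0.031 + 0.070 + 0.012 = 0.173.
P(Store ∈ {Mall, Outlet, Online}) = 0.379 + 0.209 + 0.173 = 0.761; P(Category=home, Store ∈ {Mall, Outlet, Online}) = 0.085 + 0.005 + 0.070 = 0.160.
P(Category=home | Store ∈ {Mall, Outlet, Online}) = 0.160/0.761 = 0.210.

0.210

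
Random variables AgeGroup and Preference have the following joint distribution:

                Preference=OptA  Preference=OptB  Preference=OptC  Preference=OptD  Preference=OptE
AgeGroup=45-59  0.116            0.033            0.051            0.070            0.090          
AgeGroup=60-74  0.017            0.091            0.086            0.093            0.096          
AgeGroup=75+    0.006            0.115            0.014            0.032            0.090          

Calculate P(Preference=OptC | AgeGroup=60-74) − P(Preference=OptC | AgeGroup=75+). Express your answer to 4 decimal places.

0.1701

P(AgeGroup=60-74) = 0.017 + 0.091 + 0.086 + 0.093 + 0.096 = 0.383; P(Preference=OptC | AgeGroup=60-74) = 0.086/0.383 = 0.22454.
P(AgeGroup=75+) = 0.006 + 0.115 + 0.014 + 0.032 + 0.090 = 0.257; P(Preference=OptC | AgeGroup=75+) = 0.014/0.257 = 0.05447.
Difference = 0.1701.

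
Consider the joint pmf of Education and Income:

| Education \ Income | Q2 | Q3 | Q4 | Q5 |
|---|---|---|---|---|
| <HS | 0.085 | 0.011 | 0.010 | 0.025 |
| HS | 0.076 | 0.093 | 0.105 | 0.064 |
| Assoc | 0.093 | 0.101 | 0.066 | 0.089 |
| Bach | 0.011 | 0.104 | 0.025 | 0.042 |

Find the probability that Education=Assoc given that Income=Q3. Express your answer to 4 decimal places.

0.3269

P(Income=Q3) = 0.011 + 0.093 + 0.101 + 0.104 = 0.309.
P(Education=Assoc | Income=Q3) = 0.101/0.309 = 0.3269.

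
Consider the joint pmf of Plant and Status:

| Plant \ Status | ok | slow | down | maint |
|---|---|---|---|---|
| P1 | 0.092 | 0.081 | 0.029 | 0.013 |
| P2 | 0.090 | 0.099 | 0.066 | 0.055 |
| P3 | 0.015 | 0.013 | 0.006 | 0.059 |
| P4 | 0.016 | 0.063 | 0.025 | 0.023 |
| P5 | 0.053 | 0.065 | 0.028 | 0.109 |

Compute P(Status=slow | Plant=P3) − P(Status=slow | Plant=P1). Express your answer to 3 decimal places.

P(Plant=P3) = 0.015 + 0.013 + 0.006 + 0.059 = 0.093; P(Status=slow | Plant=P3) = 0.013/0.093 = 0.1398.
P(Plant=P1) = 0.092 + 0.081 + 0.029 + 0.013 = 0.215; P(Status=slow | Plant=P1) = 0.081/0.215 = 0.3767.
Difference = -0.237.

-0.237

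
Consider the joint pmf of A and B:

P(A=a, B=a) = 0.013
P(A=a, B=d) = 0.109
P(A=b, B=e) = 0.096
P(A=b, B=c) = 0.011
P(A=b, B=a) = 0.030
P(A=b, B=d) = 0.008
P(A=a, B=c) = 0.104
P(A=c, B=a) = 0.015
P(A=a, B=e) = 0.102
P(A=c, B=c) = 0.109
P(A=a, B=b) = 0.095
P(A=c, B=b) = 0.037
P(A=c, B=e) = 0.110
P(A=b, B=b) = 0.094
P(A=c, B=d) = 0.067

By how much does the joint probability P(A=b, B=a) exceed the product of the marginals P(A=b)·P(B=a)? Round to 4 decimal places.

P(A=b) = 0.030 + 0.094 + 0.011 + 0.008 + 0.096 = 0.239.
P(B=a) = 0.013 + 0.030 + 0.015 = 0.058.
P(A=b, B=a) − P(A=b)P(B=a) = 0.030 − 0.239×0.058 = 0.0161.

0.0161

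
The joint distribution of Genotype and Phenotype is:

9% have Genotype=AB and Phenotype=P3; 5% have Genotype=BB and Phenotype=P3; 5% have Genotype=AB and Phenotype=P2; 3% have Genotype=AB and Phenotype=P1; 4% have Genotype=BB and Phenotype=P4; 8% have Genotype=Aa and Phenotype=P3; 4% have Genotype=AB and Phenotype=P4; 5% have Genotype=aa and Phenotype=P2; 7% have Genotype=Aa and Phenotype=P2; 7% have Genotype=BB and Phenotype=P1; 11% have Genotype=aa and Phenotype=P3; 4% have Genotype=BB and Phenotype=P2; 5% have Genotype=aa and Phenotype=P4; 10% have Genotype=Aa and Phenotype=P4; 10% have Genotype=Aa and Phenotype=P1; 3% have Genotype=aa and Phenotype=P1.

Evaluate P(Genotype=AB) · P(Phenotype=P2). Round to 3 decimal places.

P(Genotype=AB) = 0.03 + 0.05 + 0.09 + 0.04 = 0.21.
P(Phenotype=P2) = 0.07 + 0.05 + 0.05 + 0.04 = 0.21.
Product: 0.21 × 0.21 = 0.044.

0.044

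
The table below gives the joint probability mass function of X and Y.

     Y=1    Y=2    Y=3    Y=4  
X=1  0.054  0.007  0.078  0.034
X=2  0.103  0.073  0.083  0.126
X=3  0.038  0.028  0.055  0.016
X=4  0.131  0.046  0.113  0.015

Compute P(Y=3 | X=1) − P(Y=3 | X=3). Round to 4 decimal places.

0.0494

P(X=1) = 0.054 + 0.007 + 0.078 + 0.034 = 0.173; P(Y=3 | X=1) = 0.078/0.173 = 0.45087.
P(X=3) = 0.038 + 0.028 + 0.055 + 0.016 = 0.137; P(Y=3 | X=3) = 0.055/0.137 = 0.40146.
Difference = 0.0494.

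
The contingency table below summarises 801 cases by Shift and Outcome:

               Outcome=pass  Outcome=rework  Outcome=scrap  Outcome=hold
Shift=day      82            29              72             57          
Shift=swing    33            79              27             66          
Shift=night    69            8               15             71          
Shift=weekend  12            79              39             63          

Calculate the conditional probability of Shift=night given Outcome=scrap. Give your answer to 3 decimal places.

0.098

Total with Outcome=scrap: 72 + 27 + 15 + 39 = 153.
P(Shift=night | Outcome=scrap) = 15/153 = 0.098.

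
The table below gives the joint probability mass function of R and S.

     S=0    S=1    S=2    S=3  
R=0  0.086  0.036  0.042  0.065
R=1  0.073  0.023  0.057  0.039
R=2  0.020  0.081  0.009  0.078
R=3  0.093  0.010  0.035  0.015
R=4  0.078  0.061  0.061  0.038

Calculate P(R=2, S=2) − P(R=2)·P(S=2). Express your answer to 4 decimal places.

-0.0294

P(R=2) = 0.020 + 0.081 + 0.009 + 0.078 = 0.188.
P(S=2) = 0.042 + 0.057 + 0.009 + 0.035 + 0.061 = 0.204.
P(R=2, S=2) − P(R=2)P(S=2) = 0.009 − 0.188×0.204 = -0.0294.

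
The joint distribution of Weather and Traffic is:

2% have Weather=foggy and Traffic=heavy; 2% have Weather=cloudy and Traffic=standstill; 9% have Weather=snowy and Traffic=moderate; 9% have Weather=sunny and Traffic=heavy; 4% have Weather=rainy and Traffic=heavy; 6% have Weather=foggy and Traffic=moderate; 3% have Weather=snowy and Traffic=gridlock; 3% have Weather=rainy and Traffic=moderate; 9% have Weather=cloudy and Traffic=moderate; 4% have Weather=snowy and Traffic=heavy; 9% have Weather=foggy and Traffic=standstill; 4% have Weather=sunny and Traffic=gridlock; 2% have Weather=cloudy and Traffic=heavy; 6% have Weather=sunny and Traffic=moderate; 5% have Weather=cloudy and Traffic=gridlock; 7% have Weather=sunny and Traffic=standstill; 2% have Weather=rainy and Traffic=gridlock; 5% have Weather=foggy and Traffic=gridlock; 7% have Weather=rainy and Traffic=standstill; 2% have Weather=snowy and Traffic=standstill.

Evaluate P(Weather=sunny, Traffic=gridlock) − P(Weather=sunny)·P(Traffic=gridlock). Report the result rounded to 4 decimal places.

-0.0094

P(Weather=sunny) = 0.06 + 0.09 + 0.04 + 0.07 = 0.26.
P(Traffic=gridlock) = 0.04 + 0.05 + 0.02 + 0.03 + 0.05 = 0.19.
P(Weather=sunny, Traffic=gridlock) − P(Weather=sunny)P(Traffic=gridlock) = 0.04 − 0.26×0.19 = -0.0094.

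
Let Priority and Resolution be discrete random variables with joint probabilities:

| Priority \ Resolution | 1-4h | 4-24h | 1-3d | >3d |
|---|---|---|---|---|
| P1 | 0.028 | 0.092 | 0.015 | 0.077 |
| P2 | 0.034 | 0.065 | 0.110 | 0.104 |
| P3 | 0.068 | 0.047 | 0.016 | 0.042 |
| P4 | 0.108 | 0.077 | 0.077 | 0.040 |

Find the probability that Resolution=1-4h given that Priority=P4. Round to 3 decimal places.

P(Priority=P4) = 0.108 + 0.077 + 0.077 + 0.040 = 0.302.
P(Resolution=1-4h | Priority=P4) = 0.108/0.302 = 0.358.

0.358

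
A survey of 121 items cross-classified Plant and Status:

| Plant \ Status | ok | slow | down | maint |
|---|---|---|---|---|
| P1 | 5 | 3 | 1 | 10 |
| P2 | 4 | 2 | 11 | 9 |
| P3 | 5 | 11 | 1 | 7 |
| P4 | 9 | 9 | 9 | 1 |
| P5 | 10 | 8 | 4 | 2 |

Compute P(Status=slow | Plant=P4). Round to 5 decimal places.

0.32143

Total with Plant=P4: 9 + 9 + 9 + 1 = 28.
P(Status=slow | Plant=P4) = 9/28 = 0.32143.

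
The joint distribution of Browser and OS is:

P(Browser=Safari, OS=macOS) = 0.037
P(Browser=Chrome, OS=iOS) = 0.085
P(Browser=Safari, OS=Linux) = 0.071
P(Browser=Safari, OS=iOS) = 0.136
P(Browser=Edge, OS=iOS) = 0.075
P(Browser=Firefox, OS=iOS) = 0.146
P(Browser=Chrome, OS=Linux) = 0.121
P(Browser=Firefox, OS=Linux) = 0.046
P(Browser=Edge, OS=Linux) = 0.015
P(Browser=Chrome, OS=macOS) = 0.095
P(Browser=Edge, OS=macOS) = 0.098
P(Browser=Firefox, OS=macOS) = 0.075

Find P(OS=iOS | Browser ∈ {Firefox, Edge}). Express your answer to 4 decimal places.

P(Browser=Firefox) = 0.075 + 0.046 + 0.146 = 0.267.
P(Browser=Edge) = 0.098 + 0.015 + 0.075 = 0.188.
P(Browser ∈ {Firefox, Edge}) = 0.267 + 0.188 = 0.455; P(OS=iOS, Browser ∈ {Firefox, Edge}) = 0.146 + 0.075 = 0.221.
P(OS=iOS | Browser ∈ {Firefox, Edge}) = 0.221/0.455 = 0.4857.

0.4857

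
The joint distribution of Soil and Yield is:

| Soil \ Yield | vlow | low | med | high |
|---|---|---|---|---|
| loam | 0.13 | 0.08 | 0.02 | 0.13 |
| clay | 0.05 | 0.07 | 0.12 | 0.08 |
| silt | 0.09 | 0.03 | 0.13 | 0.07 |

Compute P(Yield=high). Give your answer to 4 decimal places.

P(Yield=high) = 0.13 + 0.08 + 0.07 = 0.28.

0.2800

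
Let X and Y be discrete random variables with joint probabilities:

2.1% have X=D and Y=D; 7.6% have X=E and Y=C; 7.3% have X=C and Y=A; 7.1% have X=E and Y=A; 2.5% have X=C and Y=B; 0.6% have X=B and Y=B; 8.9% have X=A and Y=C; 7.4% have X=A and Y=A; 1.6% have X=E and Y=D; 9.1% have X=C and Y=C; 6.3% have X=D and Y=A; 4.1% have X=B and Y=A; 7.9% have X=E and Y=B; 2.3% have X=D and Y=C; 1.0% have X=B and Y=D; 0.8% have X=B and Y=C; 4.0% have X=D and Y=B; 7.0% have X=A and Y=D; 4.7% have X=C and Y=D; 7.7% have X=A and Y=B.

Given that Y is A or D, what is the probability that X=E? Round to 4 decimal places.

0.1790

P(Y=A) = 0.074 + 0.041 + 0.073 + 0.063 + 0.071 = 0.322.
P(Y=D) = 0.070 + 0.010 + 0.047 + 0.021 + 0.016 = 0.164.
P(Y ∈ {A, D}) = 0.322 + 0.164 = 0.486; P(X=E, Y ∈ {A, D}) = 0.071 + 0.016 = 0.087.
P(X=E | Y ∈ {A, D}) = 0.087/0.486 = 0.1790.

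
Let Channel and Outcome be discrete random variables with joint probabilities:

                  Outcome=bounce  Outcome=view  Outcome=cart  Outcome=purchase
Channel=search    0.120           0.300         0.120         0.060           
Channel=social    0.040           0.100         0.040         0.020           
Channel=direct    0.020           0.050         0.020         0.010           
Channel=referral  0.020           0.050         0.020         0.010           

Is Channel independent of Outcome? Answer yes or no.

Every cell satisfies P(Channel,Outcome) = P(Channel)·P(Outcome). For instance P(Channel=referral) = 0.100, P(Outcome=view) = 0.500, and 0.100×0.500 = 0.050 matches the joint entry. So Channel and Outcome are independent.

yes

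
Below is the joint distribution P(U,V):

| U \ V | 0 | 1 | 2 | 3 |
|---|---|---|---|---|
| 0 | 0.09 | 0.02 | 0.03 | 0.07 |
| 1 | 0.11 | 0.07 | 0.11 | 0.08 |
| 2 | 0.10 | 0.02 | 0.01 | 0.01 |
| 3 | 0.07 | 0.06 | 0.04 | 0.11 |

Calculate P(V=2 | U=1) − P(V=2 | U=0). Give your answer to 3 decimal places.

0.154

P(U=1) = 0.11 + 0.07 + 0.11 + 0.08 = 0.37; P(V=2 | U=1) = 0.11/0.37 = 0.2973.
P(U=0) = 0.09 + 0.02 + 0.03 + 0.07 = 0.21; P(V=2 | U=0) = 0.03/0.21 = 0.1429.
Difference = 0.154.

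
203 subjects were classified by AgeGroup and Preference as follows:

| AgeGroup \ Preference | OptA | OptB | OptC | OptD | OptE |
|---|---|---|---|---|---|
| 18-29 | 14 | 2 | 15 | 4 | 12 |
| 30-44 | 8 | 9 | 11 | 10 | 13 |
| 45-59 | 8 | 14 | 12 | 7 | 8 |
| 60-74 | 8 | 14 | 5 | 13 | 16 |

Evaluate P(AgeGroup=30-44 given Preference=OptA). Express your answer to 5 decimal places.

0.21053

Total with Preference=OptA: 14 + 8 + 8 + 8 = 38.
P(AgeGroup=30-44 | Preference=OptA) = 8/38 = 0.21053.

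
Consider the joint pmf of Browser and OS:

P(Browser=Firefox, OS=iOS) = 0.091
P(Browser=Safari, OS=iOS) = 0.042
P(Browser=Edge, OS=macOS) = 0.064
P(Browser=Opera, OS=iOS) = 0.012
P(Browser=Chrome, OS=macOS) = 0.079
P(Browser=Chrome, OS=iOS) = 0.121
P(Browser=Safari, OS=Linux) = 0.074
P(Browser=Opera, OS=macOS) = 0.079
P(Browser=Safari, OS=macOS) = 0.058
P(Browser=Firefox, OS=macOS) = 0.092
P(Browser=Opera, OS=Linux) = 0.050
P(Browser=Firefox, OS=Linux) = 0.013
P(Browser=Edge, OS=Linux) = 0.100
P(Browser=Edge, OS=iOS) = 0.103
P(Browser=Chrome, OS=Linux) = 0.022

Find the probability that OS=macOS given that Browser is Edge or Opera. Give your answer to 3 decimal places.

P(Browser=Edge) = 0.064 + 0.100 + 0.103 = 0.267.
P(Browser=Opera) = 0.079 + 0.050 + 0.012 = 0.141.
P(Browser ∈ {Edge, Opera}) = 0.267 + 0.141 = 0.408; P(OS=macOS, Browser ∈ {Edge, Opera}) = 0.064 + 0.079 = 0.143.
P(OS=macOS | Browser ∈ {Edge, Opera}) = 0.143/0.408 = 0.350.

0.350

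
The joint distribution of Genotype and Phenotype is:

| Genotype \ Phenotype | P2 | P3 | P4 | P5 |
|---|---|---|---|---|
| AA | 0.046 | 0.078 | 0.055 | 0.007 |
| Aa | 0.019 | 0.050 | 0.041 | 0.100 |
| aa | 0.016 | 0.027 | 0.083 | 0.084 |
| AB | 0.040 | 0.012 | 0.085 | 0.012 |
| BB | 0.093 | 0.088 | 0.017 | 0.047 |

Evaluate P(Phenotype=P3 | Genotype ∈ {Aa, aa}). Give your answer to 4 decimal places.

0.1833

P(Genotype=Aa) = 0.019 + 0.050 + 0.041 + 0.100 = 0.210.
P(Genotype=aa) = 0.016 + 0.027 + 0.083 + 0.084 = 0.210.
P(Genotype ∈ {Aa, aa}) = 0.210 + 0.210 = 0.420; P(Phenotype=P3, Genotype ∈ {Aa, aa}) = 0.050 + 0.027 = 0.077.
P(Phenotype=P3 | Genotype ∈ {Aa, aa}) = 0.077/0.420 = 0.1833.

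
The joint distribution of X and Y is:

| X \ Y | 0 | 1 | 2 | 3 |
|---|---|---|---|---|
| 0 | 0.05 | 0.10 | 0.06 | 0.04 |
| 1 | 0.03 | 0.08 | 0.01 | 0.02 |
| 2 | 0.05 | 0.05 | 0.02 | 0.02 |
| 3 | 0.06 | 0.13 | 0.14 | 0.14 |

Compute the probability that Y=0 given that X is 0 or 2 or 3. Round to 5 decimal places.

0.18605

P(X=0) = 0.05 + 0.10 + 0.06 + 0.04 = 0.25.
P(X=2) = 0.05 + 0.05 + 0.02 + 0.02 = 0.14.
P(X=3) = 0.06 + 0.13 + 0.14 + 0.14 = 0.47.
P(X ∈ {0, 2, 3}) = 0.25 + 0.14 + 0.47 = 0.86; P(Y=0, X ∈ {0, 2, 3}) = 0.05 + 0.05 + 0.06 = 0.16.
P(Y=0 | X ∈ {0, 2, 3}) = 0.16/0.86 = 0.18605.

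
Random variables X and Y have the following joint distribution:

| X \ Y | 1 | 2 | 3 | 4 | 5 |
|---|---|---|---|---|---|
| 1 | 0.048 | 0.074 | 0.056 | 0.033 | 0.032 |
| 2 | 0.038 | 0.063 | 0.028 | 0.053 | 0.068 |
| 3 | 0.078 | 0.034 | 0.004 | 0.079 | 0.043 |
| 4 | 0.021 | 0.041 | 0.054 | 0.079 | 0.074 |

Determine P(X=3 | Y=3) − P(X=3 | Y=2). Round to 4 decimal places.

P(Y=3) = 0.056 + 0.028 + 0.004 + 0.054 = 0.142; P(X=3 | Y=3) = 0.004/0.142 = 0.02817.
P(Y=2) = 0.074 + 0.063 + 0.034 + 0.041 = 0.212; P(X=3 | Y=2) = 0.034/0.212 = 0.16038.
Difference = -0.1322.

-0.1322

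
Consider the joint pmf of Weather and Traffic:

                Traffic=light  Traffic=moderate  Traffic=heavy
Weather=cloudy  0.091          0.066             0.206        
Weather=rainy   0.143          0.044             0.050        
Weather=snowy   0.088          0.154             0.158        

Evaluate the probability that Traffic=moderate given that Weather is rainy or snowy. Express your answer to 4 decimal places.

0.3108

P(Weather=rainy) = 0.143 + 0.044 + 0.050 = 0.237.
P(Weather=snowy) = 0.088 + 0.154 + 0.158 = 0.400.
P(Weather ∈ {rainy, snowy}) = 0.237 + 0.400 = 0.637; P(Traffic=moderate, Weather ∈ {rainy, snowy}) = 0.044 + 0.154 = 0.198.
P(Traffic=moderate | Weather ∈ {rainy, snowy}) = 0.198/0.637 = 0.3108.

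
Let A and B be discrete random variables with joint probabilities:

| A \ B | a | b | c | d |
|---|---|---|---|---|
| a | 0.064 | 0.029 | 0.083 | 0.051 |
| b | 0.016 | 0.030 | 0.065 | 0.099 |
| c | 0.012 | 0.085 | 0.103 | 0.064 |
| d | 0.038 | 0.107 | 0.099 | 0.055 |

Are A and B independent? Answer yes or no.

P(A=b) = 0.210 and P(B=d) = 0.269, so their product is 0.05649, but P(A=b, B=d) = 0.099. Since these differ, A and B are not independent.

no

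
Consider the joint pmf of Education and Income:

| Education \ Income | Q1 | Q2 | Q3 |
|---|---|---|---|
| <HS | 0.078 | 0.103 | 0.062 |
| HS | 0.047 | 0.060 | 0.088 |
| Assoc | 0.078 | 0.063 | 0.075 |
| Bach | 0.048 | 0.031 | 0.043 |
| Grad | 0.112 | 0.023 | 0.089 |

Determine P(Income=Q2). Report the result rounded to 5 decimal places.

P(Income=Q2) = 0.103 + 0.060 + 0.063 + 0.031 + 0.023 = 0.280.

0.28000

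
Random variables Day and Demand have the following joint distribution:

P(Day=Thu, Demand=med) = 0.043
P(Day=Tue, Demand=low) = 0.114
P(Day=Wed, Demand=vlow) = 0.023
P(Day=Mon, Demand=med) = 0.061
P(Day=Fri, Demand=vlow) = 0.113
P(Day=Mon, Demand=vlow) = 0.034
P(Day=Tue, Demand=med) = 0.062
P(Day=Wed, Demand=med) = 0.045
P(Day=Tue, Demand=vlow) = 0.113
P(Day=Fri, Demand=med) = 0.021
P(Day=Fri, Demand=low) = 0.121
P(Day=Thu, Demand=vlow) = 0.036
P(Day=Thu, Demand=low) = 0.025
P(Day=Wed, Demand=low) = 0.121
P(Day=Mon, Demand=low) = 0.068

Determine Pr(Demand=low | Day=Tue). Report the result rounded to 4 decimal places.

0.3945

P(Day=Tue) = 0.113 + 0.114 + 0.062 = 0.289.
P(Demand=low | Day=Tue) = 0.114/0.289 = 0.3945.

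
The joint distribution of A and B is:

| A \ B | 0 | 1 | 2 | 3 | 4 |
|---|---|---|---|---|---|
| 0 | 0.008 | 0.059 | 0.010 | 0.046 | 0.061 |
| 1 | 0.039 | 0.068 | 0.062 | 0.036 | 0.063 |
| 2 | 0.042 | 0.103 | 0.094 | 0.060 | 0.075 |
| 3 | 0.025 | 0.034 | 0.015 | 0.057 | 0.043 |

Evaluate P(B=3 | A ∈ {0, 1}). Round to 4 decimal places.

P(A=0) = 0.008 + 0.059 + 0.010 + 0.046 + 0.061 = 0.184.
P(A=1) = 0.039 + 0.068 + 0.062 + 0.036 + 0.063 = 0.268.
P(A ∈ {0, 1}) = 0.184 + 0.268 = 0.452; P(B=3, A ∈ {0, 1}) = 0.046 + 0.036 = 0.082.
P(B=3 | A ∈ {0, 1}) = 0.082/0.452 = 0.1814.

0.1814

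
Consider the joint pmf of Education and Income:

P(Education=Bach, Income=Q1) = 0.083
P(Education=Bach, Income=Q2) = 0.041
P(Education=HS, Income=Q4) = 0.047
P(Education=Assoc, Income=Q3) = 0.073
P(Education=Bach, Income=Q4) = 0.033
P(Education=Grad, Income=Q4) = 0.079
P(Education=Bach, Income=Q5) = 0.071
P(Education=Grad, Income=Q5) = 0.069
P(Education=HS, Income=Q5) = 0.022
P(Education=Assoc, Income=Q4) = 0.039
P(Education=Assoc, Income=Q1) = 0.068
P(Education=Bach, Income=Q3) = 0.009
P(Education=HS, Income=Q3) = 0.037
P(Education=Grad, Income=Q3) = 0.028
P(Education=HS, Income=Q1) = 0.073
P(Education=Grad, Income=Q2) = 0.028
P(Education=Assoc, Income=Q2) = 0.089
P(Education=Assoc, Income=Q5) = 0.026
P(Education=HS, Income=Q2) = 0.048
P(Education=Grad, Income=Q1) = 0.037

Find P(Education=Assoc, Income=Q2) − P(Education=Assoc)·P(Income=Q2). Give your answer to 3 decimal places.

0.028

P(Education=Assoc) = 0.068 + 0.089 + 0.073 + 0.039 + 0.026 = 0.295.
P(Income=Q2) = 0.048 + 0.089 + 0.041 + 0.028 = 0.206.
P(Education=Assoc, Income=Q2) − P(Education=Assoc)P(Income=Q2) = 0.089 − 0.295×0.206 = 0.028.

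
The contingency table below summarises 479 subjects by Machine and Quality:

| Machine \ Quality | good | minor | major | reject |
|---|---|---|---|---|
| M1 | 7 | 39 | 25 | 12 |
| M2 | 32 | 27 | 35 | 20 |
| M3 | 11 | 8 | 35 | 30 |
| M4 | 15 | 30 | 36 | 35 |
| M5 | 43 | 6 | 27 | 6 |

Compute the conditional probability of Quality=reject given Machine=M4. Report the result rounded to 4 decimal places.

Total with Machine=M4: 15 + 30 + 36 + 35 = 116.
P(Quality=reject | Machine=M4) = 35/116 = 0.3017.

0.3017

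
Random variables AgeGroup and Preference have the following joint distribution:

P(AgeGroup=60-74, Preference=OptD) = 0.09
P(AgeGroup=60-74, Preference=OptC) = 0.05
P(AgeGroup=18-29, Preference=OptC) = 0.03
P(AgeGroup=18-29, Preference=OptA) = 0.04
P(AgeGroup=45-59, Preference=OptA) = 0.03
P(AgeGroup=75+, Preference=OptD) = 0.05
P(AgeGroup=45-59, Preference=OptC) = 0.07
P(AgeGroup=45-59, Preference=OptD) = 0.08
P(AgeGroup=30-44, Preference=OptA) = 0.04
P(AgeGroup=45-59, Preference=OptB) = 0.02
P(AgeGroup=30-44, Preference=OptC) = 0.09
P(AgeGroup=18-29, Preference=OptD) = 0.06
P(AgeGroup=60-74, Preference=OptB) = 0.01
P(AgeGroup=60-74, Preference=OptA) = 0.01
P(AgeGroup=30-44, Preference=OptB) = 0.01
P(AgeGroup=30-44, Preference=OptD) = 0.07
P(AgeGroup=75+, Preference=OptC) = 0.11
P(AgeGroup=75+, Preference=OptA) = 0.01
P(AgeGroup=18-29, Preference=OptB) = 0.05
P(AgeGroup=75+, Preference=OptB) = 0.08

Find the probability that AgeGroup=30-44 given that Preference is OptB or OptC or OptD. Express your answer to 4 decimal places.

P(Preference=OptB) = 0.05 + 0.01 + 0.02 + 0.01 + 0.08 = 0.17.
P(Preference=OptC) = 0.03 + 0.09 + 0.07 + 0.05 + 0.11 = 0.35.
P(Preference=OptD) = 0.06 + 0.07 + 0.08 + 0.09 + 0.05 = 0.35.
P(Preference ∈ {OptB, OptC, OptD}) = 0.17 + 0.35 + 0.35 = 0.87; P(AgeGroup=30-44, Preference ∈ {OptB, OptC, OptD}) = 0.01 + 0.09 + 0.07 = 0.17.
P(AgeGroup=30-44 | Preference ∈ {OptB, OptC, OptD}) = 0.17/0.87 = 0.1954.

0.1954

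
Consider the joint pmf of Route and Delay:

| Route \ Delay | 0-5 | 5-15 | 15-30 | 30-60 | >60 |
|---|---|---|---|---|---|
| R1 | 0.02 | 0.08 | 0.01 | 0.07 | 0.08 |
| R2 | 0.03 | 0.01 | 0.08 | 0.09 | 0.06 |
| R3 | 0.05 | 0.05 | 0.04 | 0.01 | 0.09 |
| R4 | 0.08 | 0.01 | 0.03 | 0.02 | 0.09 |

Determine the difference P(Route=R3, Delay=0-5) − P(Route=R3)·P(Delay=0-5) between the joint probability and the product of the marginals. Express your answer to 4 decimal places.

P(Route=R3) = 0.05 + 0.05 + 0.04 + 0.01 + 0.09 = 0.24.
P(Delay=0-5) = 0.02 + 0.03 + 0.05 + 0.08 = 0.18.
P(Route=R3, Delay=0-5) − P(Route=R3)P(Delay=0-5) = 0.05 − 0.24×0.18 = 0.0068.

0.0068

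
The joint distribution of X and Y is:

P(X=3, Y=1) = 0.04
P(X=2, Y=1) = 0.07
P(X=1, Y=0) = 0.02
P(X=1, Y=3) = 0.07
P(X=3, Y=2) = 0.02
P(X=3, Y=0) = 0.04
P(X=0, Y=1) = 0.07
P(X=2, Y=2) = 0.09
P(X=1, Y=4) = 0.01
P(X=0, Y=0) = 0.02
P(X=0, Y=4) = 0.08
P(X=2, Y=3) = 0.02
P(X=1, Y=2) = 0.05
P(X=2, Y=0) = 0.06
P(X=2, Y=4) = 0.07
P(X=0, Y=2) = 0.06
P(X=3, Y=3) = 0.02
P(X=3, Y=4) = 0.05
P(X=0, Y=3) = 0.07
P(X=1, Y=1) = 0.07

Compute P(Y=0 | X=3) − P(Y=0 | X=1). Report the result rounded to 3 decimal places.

0.144

P(X=3) = 0.04 + 0.04 + 0.02 + 0.02 + 0.05 = 0.17; P(Y=0 | X=3) = 0.04/0.17 = 0.2353.
P(X=1) = 0.02 + 0.07 + 0.05 + 0.07 + 0.01 = 0.22; P(Y=0 | X=1) = 0.02/0.22 = 0.0909.
Difference = 0.144.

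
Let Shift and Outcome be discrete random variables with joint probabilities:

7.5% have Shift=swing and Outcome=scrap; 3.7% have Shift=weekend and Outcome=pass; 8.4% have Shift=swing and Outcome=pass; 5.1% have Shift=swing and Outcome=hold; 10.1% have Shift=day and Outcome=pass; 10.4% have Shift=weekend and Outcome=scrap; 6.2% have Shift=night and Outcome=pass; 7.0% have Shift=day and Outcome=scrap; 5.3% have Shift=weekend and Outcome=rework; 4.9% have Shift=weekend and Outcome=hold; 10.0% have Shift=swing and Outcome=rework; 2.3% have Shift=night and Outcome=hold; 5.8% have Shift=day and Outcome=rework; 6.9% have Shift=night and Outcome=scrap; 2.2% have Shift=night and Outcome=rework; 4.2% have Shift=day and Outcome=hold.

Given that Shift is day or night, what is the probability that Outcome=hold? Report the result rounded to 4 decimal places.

0.1454

P(Shift=day) = 0.101 + 0.058 + 0.070 + 0.042 = 0.271.
P(Shift=night) = 0.062 + 0.022 + 0.069 + 0.023 = 0.176.
P(Shift ∈ {day, night}) = 0.271 + 0.176 = 0.447; P(Outcome=hold, Shift ∈ {day, night}) = 0.042 + 0.023 = 0.065.
P(Outcome=hold | Shift ∈ {day, night}) = 0.065/0.447 = 0.1454.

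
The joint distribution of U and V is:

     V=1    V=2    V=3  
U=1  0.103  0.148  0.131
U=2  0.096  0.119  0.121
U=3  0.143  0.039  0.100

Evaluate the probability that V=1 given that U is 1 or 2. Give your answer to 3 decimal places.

0.277

P(U=1) = 0.103 + 0.148 + 0.131 = 0.382.
P(U=2) = 0.096 + 0.119 + 0.121 = 0.336.
P(U ∈ {1, 2}) = 0.382 + 0.336 = 0.718; P(V=1, U ∈ {1, 2}) = 0.103 + 0.096 = 0.199.
P(V=1 | U ∈ {1, 2}) = 0.199/0.718 = 0.277.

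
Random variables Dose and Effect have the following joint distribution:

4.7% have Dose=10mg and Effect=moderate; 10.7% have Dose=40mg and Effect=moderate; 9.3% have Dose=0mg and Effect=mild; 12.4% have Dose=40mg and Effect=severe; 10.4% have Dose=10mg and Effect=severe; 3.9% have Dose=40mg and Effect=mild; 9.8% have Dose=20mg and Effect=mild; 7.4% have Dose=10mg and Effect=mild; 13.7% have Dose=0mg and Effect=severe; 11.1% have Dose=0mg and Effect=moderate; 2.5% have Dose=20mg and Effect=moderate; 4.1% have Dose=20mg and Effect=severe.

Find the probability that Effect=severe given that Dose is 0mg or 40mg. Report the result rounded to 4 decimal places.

P(Dose=0mg) = 0.093 + 0.111 + 0.137 = 0.341.
P(Dose=40mg) = 0.039 + 0.107 + 0.124 = 0.270.
P(Dose ∈ {0mg, 40mg}) = 0.341 + 0.270 = 0.611; P(Effect=severe, Dose ∈ {0mg, 40mg}) = 0.137 + 0.124 = 0.261.
P(Effect=severe | Dose ∈ {0mg, 40mg}) = 0.261/0.611 = 0.4272.

0.4272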